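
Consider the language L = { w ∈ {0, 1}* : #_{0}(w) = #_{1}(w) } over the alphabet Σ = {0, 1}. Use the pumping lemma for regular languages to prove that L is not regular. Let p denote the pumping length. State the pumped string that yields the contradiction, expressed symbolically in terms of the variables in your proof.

Assume L is regular. Let p be the pumping length given by the pumping lemma.
Choose w = 0^p 1^p ∈ L with |w| = 2p ≥ p.
Write w = xyz as guaranteed by the lemma, with |xy| ≤ p and y is nonempty.
Because |xy| ≤ p and w begins with p copies of 0, we have y = 0^k with 1 ≤ k ≤ p.
Pump with i = 2: xy^2z = 0^{p+k} 1^p has p+k occurrences of 0 but only p of 1. Since k ≥ 1 the counts differ, so xy^2z ∉ L.
This is a contradiction; hence L is not regular.

0^{p+k} 1^p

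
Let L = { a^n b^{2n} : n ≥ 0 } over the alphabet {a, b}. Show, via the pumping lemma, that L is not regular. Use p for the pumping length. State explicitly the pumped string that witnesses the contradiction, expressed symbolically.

a^{p+k} b^{2p}

Assume L is regular; let p be its pumping constant.
Let w = a^p b^{2p} ∈ L; note |w| = 3p ≥ p.
The pumping lemma gives a decomposition w = xyz where |xy| ≤ p and y is nonempty.
Because |xy| ≤ p and w begins with p copies of a, we have y = a^k with 1 ≤ k ≤ p.
Pump with i = 2: xy^2z = a^{p+k} b^{2p}. For this to lie in L we would need 2p = 2(p+k), which forces k = 0. But k ≥ 1, so xy^2z ∉ L.
This is a contradiction; hence L is not regular.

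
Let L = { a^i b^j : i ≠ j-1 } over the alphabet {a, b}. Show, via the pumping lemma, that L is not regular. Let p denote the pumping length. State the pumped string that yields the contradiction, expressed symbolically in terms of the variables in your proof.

Assume L is regular; let p be its pumping constant.
Choose w = a^p b^{p+p!+1}. Since p ≠ (p+p!+1)-1 = p+p!, w ∈ L; and |w| ≥ p.
By the pumping lemma, w = xyz with |xy| ≤ p and |y| > 0.
Because |xy| ≤ p and w begins with p copies of a, we have y = a^k with 1 ≤ k ≤ p.
Since 1 ≤ k ≤ p, k divides p!; set t = 1 + p!/k. Then xy^t z has p + (p!/k)·k = p + p! copies of a. Now the a-count is p+p! and (b-count)-1 = (p+p!+1)-1 = p+p!, so i ≠ j-1 fails. So xy^t z = a^{p+p!} b^{p+p!+1} ∉ L.
This contradicts the pumping lemma, so L is not regular.

a^{p+p!} b^{p+p!+1}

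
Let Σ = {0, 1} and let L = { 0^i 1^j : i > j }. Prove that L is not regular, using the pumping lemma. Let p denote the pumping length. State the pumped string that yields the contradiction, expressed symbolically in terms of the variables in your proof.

Assume L is regular. Let p be the pumping length given by the pumping lemma.
Choose w = 0^{p+1} 1^p ∈ L, with |w| = 2p+1 ≥ p.
By the pumping lemma, w = xyz with |xy| ≤ p and |y| ≥ 1.
The first p characters of w are 0's, so xy (and hence y) consists only of 0's. Write y = 0^k, 1 ≤ k ≤ p.
Consider xy^0z = xz = 0^{p+1-k} 1^p. Since k ≥ 1, the 0-count p+1-k is at most p, so i > j fails; thus xz ∉ L.
Contradiction. Therefore L is not regular.

0^{p+1-k} 1^p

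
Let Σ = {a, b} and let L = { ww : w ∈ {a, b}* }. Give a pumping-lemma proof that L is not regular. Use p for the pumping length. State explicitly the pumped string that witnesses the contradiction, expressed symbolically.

Assume L is regular. Let p be the pumping length given by the pumping lemma.
Take w = a^p b^p a^p b^p = uu where u = a^pb^p; then w ∈ L and |w| = 4p ≥ p.
Write w = xyz as guaranteed by the lemma, with |xy| ≤ p and y is nonempty.
The first p characters of w are a's, so xy (and hence y) consists only of a's. Write y = a^k, 1 ≤ k ≤ p.
Pump with i = 2: xy^2z = a^{p+k} b^p a^p b^p, of length 4p+k. Suppose this equals vv. The string starts with a and ends with b, so v does too; thus the boundary between the two copies of v is a b→a transition. There is exactly one such transition, at position 2p+k, so |v| = 2p+k and |vv| = 4p+2k ≠ 4p+k since k ≥ 1. So xy^2z ∉ L.
Contradiction. Therefore L is not regular.

a^{p+k} b^p a^p b^p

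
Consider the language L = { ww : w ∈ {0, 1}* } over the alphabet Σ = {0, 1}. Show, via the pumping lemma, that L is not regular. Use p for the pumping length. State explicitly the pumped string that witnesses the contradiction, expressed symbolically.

Toward a contradiction, assume L is regular with pumping length p.
Take w = 0^p 1^p 0^p 1^p = uu where u = 0^p1^p; then w ∈ L and |w| = 4p ≥ p.
The pumping lemma gives a decomposition w = xyz where |xy| ≤ p and y is nonempty.
The first p characters of w are 0's, so xy (and hence y) consists only of 0's. Write y = 0^k, 1 ≤ k ≤ p.
Pump with i = 2: xy^2z = 0^{p+k} 1^p 0^p 1^p, of length 4p+k. Suppose this equals vv. The string starts with 0 and ends with 1, so v does too; thus the boundary between the two copies of v is a 1→0 transition. There is exactly one such transition, at position 2p+k, so |v| = 2p+k and |vv| = 4p+2k ≠ 4p+k since k ≥ 1. So xy^2z ∉ L.
This is a contradiction; hence L is not regular.

0^{p+k} 1^p 0^p 1^p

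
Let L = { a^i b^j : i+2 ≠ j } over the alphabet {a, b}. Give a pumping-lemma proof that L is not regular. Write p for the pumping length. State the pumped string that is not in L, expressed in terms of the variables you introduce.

a^{p+p!} b^{p+p!+2}

Assume L is regular; let p be its pumping constant.
Choose w = a^p b^{p+p!+2}. Since p ≠ (p+p!+2)-2 = p+p!, w ∈ L; and |w| ≥ p.
The pumping lemma gives a decomposition w = xyz where |xy| ≤ p and |y| > 0.
The first p characters of w are a's, so xy (and hence y) consists only of a's. Write y = a^k, 1 ≤ k ≤ p.
Since 1 ≤ k ≤ p, k divides p!; set t = 1 + p!/k. Then xy^t z has p + (p!/k)·k = p + p! copies of a. Now the a-count is p+p! and (b-count)-2 = (p+p!+2)-2 = p+p!, so i+2 ≠ j fails. So xy^t z = a^{p+p!} b^{p+p!+2} ∉ L.
Contradiction. Therefore L is not regular.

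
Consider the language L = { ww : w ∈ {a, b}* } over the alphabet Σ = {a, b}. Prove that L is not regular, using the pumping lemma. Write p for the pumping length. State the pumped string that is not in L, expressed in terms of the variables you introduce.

Suppose for contradiction that L is regular, and let p be the pumping length.
Take w = a^p b^p a^p b^p = uu where u = a^pb^p; then w ∈ L and |w| = 4p ≥ p.
Write w = xyz as guaranteed by the lemma, with |xy| ≤ p and |y| > 0.
The first p characters of w are a's, so xy (and hence y) consists only of a's. Write y = a^k, 1 ≤ k ≤ p.
Pump with i = 2: xy^2z = a^{p+k} b^p a^p b^p, of length 4p+k. Suppose this equals vv. The string starts with a and ends with b, so v does too; thus the boundary between the two copies of v is a b→a transition. There is exactly one such transition, at position 2p+k, so |v| = 2p+k and |vv| = 4p+2k ≠ 4p+k since k ≥ 1. So xy^2z ∉ L.
This contradicts the pumping lemma, so L is not regular.

a^{p+k} b^p a^p b^p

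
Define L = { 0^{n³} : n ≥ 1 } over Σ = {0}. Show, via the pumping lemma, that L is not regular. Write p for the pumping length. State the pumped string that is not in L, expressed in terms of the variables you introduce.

0^{p³+k}

Suppose for contradiction that L is regular, and let p be the pumping length.
Take w = 0^{p³} ∈ L with |w| = p³ ≥ p.
The pumping lemma gives a decomposition w = xyz where |xy| ≤ p and y is nonempty.
Then y = 0^k for some k with 1 ≤ k ≤ p.
Pump with i = 2: xy^2z = 0^{p³+k}. Since 1 ≤ k ≤ p, p³ < p³+k ≤ p³+p < p³+3p²+3p+1 = (p+1)³, so p³+k is not a perfect cube. So xy^2z ∉ L.
This is a contradiction; hence L is not regular.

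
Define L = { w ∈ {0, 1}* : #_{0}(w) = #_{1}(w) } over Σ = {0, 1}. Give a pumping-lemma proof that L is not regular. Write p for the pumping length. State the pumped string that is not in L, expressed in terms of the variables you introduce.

Assume L is regular; let p be its pumping constant.
Choose w = 0^p 1^p ∈ L with |w| = 2p ≥ p.
By the pumping lemma, w = xyz with |xy| ≤ p and |y| > 0.
The first p characters of w are 0's, so xy (and hence y) consists only of 0's. Write y = 0^k, 1 ≤ k ≤ p.
Pump with i = 2: xy^2z = 0^{p+k} 1^p has p+k occurrences of 0 but only p of 1. Since k ≥ 1 the counts differ, so xy^2z ∉ L.
Contradiction. Therefore L is not regular.

0^{p+k} 1^p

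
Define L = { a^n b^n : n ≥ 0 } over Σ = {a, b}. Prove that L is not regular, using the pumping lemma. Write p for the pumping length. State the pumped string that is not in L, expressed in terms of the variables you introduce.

a^{p+k} b^p

Toward a contradiction, assume L is regular with pumping length p.
Choose w = a^p b^p, which is in L with |w| = 2p ≥ p.
Write w = xyz as guaranteed by the lemma, with |xy| ≤ p and |y| > 0.
The first p characters of w are a's, so xy (and hence y) consists only of a's. Write y = a^k, 1 ≤ k ≤ p.
Pump with i = 2: xy^2z = a^{p+k} b^p. For this to lie in L we would need p = p+k, which forces k = 0. But k ≥ 1, so xy^2z ∉ L.
This is a contradiction; hence L is not regular.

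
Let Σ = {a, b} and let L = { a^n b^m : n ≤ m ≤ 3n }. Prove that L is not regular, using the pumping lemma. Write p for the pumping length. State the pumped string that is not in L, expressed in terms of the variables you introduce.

Assume L is regular. Let p be the pumping length given by the pumping lemma.
Take w = a^p b^p ∈ L (since p ≤ p ≤ 3p), with |w| = 2p ≥ p.
Write w = xyz as guaranteed by the lemma, with |xy| ≤ p and |y| > 0.
Because |xy| ≤ p and w begins with p copies of a, we have y = a^k with 1 ≤ k ≤ p.
Pump with i = 2: xy^2z = a^{p+k} b^p. Now n = p+k > p = m, so the condition n ≤ m fails. Thus xy^2z ∉ L.
This contradicts the pumping lemma, so L is not regular.

a^{p+k} b^p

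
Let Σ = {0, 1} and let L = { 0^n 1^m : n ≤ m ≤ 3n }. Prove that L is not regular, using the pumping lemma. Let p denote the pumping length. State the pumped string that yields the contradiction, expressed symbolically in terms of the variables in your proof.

0^{p+k} 1^p

Suppose for contradiction that L is regular, and let p be the pumping length.
Take w = 0^p 1^p ∈ L (since p ≤ p ≤ 3p), with |w| = 2p ≥ p.
Write w = xyz as guaranteed by the lemma, with |xy| ≤ p and y is nonempty.
Because |xy| ≤ p and w begins with p copies of 0, we have y = 0^k with 1 ≤ k ≤ p.
Pump with i = 2: xy^2z = 0^{p+k} 1^p. Now n = p+k > p = m, so the condition n ≤ m fails. Thus xy^2z ∉ L.
This is a contradiction; hence L is not regular.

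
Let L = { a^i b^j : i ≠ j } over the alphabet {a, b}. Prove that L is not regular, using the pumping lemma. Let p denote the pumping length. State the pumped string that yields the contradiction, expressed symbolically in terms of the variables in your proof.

a^{p+p!} b^{p+p!}

Toward a contradiction, assume L is regular with pumping length p.
Choose w = a^p b^{p+p!}. Since p ≠ p+p!, w ∈ L; and |w| ≥ p.
Write w = xyz as guaranteed by the lemma, with |xy| ≤ p and |y| > 0.
Because |xy| ≤ p and w begins with p copies of a, we have y = a^k with 1 ≤ k ≤ p.
Since 1 ≤ k ≤ p, k divides p!; set t = 1 + p!/k. Then xy^t z has p + (p!/k)·k = p + p! copies of a. Now the a-count equals the b-count, so i ≠ j fails. So xy^t z = a^{p+p!} b^{p+p!} ∉ L.
This contradicts the pumping lemma, so L is not regular.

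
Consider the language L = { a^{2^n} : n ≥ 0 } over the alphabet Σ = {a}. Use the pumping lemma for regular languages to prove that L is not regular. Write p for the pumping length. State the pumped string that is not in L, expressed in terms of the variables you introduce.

a^{2^p+k}

Suppose for contradiction that L is regular, and let p be the pumping length.
Take w = a^{2^p} ∈ L with |w| = 2^p ≥ p.
The pumping lemma gives a decomposition w = xyz where |xy| ≤ p and y is nonempty.
Then y = a^k for some k with 1 ≤ k ≤ p.
Pump with i = 2: xy^2z = a^{2^p+k}. Since 1 ≤ k ≤ p < 2^p, we have 2^p < 2^p+k < 2^{p+1}, so 2^p+k is not a power of 2. So xy^2z ∉ L.
This is a contradiction; hence L is not regular.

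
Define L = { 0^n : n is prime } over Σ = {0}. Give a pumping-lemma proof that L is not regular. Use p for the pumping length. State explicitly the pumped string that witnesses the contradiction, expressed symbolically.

Suppose for contradiction that L is regular, and let p be the pumping length.
Let q be a prime with q ≥ p+2 (infinitely many primes exist), and take w = 0^q ∈ L with |w| = q ≥ p.
By the pumping lemma, w = xyz with |xy| ≤ p and |y| > 0.
Then y = 0^k for some k with 1 ≤ k ≤ p.
Since 1 ≤ k ≤ p, |xz| = q-k. Pump with i = q+1: |xy^{q+1}z| = (q-k)+(q+1)k = q+qk = q(1+k), which is composite (both factors ≥ 2). So xy^{q+1}z = 0^{q(1+k)} ∉ L.
This contradicts the pumping lemma, so L is not regular.

0^{q(1+k)}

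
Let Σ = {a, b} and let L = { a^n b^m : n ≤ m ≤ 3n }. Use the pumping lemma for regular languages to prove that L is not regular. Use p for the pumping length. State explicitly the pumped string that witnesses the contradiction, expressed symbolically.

Suppose for contradiction that L is regular, and let p be the pumping length.
Take w = a^p b^p ∈ L (since p ≤ p ≤ 3p), with |w| = 2p ≥ p.
Write w = xyz as guaranteed by the lemma, with |xy| ≤ p and y is nonempty.
Since the first p symbols of w are all a's and |xy| ≤ p, y lies entirely in the leading a-block: y = a^k for some k with 1 ≤ k ≤ p.
Pump with i = 2: xy^2z = a^{p+k} b^p. Now n = p+k > p = m, so the condition n ≤ m fails. Thus xy^2z ∉ L.
This contradicts the pumping lemma, so L is not regular.

a^{p+k} b^p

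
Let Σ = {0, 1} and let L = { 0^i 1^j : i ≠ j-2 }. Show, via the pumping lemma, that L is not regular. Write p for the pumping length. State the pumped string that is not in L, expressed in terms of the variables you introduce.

0^{p+p!} 1^{p+p!+2}

Suppose for contradiction that L is regular, and let p be the pumping length.
Choose w = 0^p 1^{p+p!+2}. Since p ≠ (p+p!+2)-2 = p+p!, w ∈ L; and |w| ≥ p.
By the pumping lemma, w = xyz with |xy| ≤ p and y is nonempty.
The first p characters of w are 0's, so xy (and hence y) consists only of 0's. Write y = 0^k, 1 ≤ k ≤ p.
Since 1 ≤ k ≤ p, k divides p!; set t = 1 + p!/k. Then xy^t z has p + (p!/k)·k = p + p! copies of 0. Now the 0-count is p+p! and (1-count)-2 = (p+p!+2)-2 = p+p!, so i ≠ j-2 fails. So xy^t z = 0^{p+p!} 1^{p+p!+2} ∉ L.
This is a contradiction; hence L is not regular.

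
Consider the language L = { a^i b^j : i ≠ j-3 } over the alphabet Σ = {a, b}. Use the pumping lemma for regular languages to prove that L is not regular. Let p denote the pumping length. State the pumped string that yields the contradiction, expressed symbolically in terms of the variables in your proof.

Toward a contradiction, assume L is regular with pumping length p.
Choose w = a^p b^{p+p!+3}. Since p ≠ (p+p!+3)-3 = p+p!, w ∈ L; and |w| ≥ p.
By the pumping lemma, w = xyz with |xy| ≤ p and |y| ≥ 1.
Since the first p symbols of w are all a's and |xy| ≤ p, y lies entirely in the leading a-block: y = a^k for some k with 1 ≤ k ≤ p.
Since 1 ≤ k ≤ p, k divides p!; set t = 1 + p!/k. Then xy^t z has p + (p!/k)·k = p + p! copies of a. Now the a-count is p+p! and (b-count)-3 = (p+p!+3)-3 = p+p!, so i ≠ j-3 fails. So xy^t z = a^{p+p!} b^{p+p!+3} ∉ L.
This is a contradiction; hence L is not regular.

a^{p+p!} b^{p+p!+3}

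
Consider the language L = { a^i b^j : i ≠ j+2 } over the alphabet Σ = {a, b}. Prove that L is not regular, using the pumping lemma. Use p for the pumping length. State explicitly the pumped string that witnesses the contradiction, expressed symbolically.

a^{p+p!} b^{p+p!-2}

Suppose for contradiction that L is regular, and let p be the pumping length.
Choose w = a^p b^{p+p!-2}. Since p ≠ (p+p!-2)+2 = p+p!, w ∈ L; and |w| ≥ p.
The pumping lemma gives a decomposition w = xyz where |xy| ≤ p and |y| > 0.
Since the first p symbols of w are all a's and |xy| ≤ p, y lies entirely in the leading a-block: y = a^k for some k with 1 ≤ k ≤ p.
Since 1 ≤ k ≤ p, k divides p!; set t = 1 + p!/k. Then xy^t z has p + (p!/k)·k = p + p! copies of a. Now the a-count is p+p! and (b-count)+2 = (p+p!-2)+2 = p+p!, so i ≠ j+2 fails. So xy^t z = a^{p+p!} b^{p+p!-2} ∉ L.
This contradicts the pumping lemma, so L is not regular.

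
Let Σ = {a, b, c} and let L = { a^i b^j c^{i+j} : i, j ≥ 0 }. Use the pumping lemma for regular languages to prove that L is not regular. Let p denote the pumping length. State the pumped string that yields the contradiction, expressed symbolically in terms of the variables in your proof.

a^{p+k} b^p c^{2p}

Toward a contradiction, assume L is regular with pumping length p.
Take w = a^p b^p c^{2p} ∈ L (with i=j=p, i+j=2p), |w| = 4p ≥ p.
By the pumping lemma, w = xyz with |xy| ≤ p and |y| > 0.
Because |xy| ≤ p and w begins with p copies of a, we have y = a^k with 1 ≤ k ≤ p.
Consider xy^2z = a^{p+k} b^p c^{2p}. Now the a- and b-counts sum to 2p+k, but the c-count is 2p ≠ 2p+k. So xy^2z ∉ L.
Contradiction. Therefore L is not regular.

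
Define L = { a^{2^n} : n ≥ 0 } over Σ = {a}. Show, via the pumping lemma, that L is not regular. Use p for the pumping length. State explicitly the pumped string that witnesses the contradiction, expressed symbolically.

a^{2^p+k}

Assume L is regular. Let p be the pumping length given by the pumping lemma.
Take w = a^{2^p} ∈ L with |w| = 2^p ≥ p.
Write w = xyz as guaranteed by the lemma, with |xy| ≤ p and |y| ≥ 1.
Then y = a^k for some k with 1 ≤ k ≤ p.
Pump with i = 2: xy^2z = a^{2^p+k}. Since 1 ≤ k ≤ p < 2^p, we have 2^p < 2^p+k < 2^{p+1}, so 2^p+k is not a power of 2. So xy^2z ∉ L.
Contradiction. Therefore L is not regular.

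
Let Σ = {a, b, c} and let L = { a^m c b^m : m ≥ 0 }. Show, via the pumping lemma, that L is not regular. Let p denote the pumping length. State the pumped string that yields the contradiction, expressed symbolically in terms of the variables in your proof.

a^{p+k} c b^p

Suppose for contradiction that L is regular, and let p be the pumping length.
Take w = a^p c b^p ∈ L with |w| = 2p+1 ≥ p.
The pumping lemma gives a decomposition w = xyz where |xy| ≤ p and |y| > 0.
Because |xy| ≤ p and w begins with p copies of a, we have y = a^k with 1 ≤ k ≤ p.
Pump with i = 2: xy^2z = a^{p+k} c b^p, which would require p+k = p. But k ≥ 1, so xy^2z ∉ L.
This contradicts the pumping lemma, so L is not regular.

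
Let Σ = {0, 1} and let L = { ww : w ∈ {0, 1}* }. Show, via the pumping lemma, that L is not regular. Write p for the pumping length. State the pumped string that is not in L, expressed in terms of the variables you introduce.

0^{p+k} 1^p 0^p 1^p

Assume L is regular. Let p be the pumping length given by the pumping lemma.
Take w = 0^p 1^p 0^p 1^p = uu where u = 0^p1^p; then w ∈ L and |w| = 4p ≥ p.
By the pumping lemma, w = xyz with |xy| ≤ p and y is nonempty.
Since the first p symbols of w are all 0's and |xy| ≤ p, y lies entirely in the leading 0-block: y = 0^k for some k with 1 ≤ k ≤ p.
Pump with i = 2: xy^2z = 0^{p+k} 1^p 0^p 1^p, of length 4p+k. Suppose this equals vv. The string starts with 0 and ends with 1, so v does too; thus the boundary between the two copies of v is a 1→0 transition. There is exactly one such transition, at position 2p+k, so |v| = 2p+k and |vv| = 4p+2k ≠ 4p+k since k ≥ 1. So xy^2z ∉ L.
Contradiction. Therefore L is not regular.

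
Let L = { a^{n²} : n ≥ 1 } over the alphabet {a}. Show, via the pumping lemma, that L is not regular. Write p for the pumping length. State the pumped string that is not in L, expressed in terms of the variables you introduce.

Assume L is regular. Let p be the pumping length given by the pumping lemma.
Take w = a^{p²} ∈ L with |w| = p² ≥ p.
Write w = xyz as guaranteed by the lemma, with |xy| ≤ p and |y| > 0.
Then y = a^k for some k with 1 ≤ k ≤ p.
Pump with i = 2: xy^2z = a^{p²+k}. Since 1 ≤ k ≤ p, p² < p²+k ≤ p²+p < (p+1)², so p²+k lies strictly between consecutive squares and is not a perfect square. So xy^2z ∉ L.
This is a contradiction; hence L is not regular.

a^{p²+k}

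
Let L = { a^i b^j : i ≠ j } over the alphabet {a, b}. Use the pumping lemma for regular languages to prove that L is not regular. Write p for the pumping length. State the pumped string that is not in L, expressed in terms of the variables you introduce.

a^{p+p!} b^{p+p!}

Toward a contradiction, assume L is regular with pumping length p.
Choose w = a^p b^{p+p!}. Since p ≠ p+p!, w ∈ L; and |w| ≥ p.
Write w = xyz as guaranteed by the lemma, with |xy| ≤ p and |y| ≥ 1.
Because |xy| ≤ p and w begins with p copies of a, we have y = a^k with 1 ≤ k ≤ p.
Since 1 ≤ k ≤ p, k divides p!; set t = 1 + p!/k. Then xy^t z has p + (p!/k)·k = p + p! copies of a. Now the a-count equals the b-count, so i ≠ j fails. So xy^t z = a^{p+p!} b^{p+p!} ∉ L.
Contradiction. Therefore L is not regular.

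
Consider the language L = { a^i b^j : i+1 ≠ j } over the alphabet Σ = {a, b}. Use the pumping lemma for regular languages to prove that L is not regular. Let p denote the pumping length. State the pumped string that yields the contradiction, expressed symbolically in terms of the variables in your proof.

a^{p+p!} b^{p+p!+1}

Assume L is regular. Let p be the pumping length given by the pumping lemma.
Choose w = a^p b^{p+p!+1}. Since p ≠ (p+p!+1)-1 = p+p!, w ∈ L; and |w| ≥ p.
The pumping lemma gives a decomposition w = xyz where |xy| ≤ p and y is nonempty.
Because |xy| ≤ p and w begins with p copies of a, we have y = a^k with 1 ≤ k ≤ p.
Since 1 ≤ k ≤ p, k divides p!; set t = 1 + p!/k. Then xy^t z has p + (p!/k)·k = p + p! copies of a. Now the a-count is p+p! and (b-count)-1 = (p+p!+1)-1 = p+p!, so i+1 ≠ j fails. So xy^t z = a^{p+p!} b^{p+p!+1} ∉ L.
This is a contradiction; hence L is not regular.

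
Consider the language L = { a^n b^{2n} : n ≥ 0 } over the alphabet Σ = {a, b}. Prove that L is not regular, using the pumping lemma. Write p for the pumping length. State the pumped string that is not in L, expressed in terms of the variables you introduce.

a^{p+k} b^{2p}

Assume L is regular; let p be its pumping constant.
Take w = a^p b^{2p}. Then w ∈ L and |w| = 3p ≥ p.
By the pumping lemma, w = xyz with |xy| ≤ p and |y| > 0.
Because |xy| ≤ p and w begins with p copies of a, we have y = a^k with 1 ≤ k ≤ p.
Pump with i = 2: xy^2z = a^{p+k} b^{2p}. For this to lie in L we would need 2p = 2(p+k), which forces k = 0. But k ≥ 1, so xy^2z ∉ L.
Contradiction. Therefore L is not regular.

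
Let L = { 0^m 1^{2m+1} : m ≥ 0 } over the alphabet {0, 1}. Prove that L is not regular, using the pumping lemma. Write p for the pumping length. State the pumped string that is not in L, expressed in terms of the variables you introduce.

Assume L is regular. Let p be the pumping length given by the pumping lemma.
Take w = 0^p 1^{2p+1}. Then w ∈ L and |w| = 3p+1 ≥ p.
Write w = xyz as guaranteed by the lemma, with |xy| ≤ p and |y| ≥ 1.
The first p characters of w are 0's, so xy (and hence y) consists only of 0's. Write y = 0^k, 1 ≤ k ≤ p.
Pump with i = 2: xy^2z = 0^{p+k} 1^{2p+1}. For this to lie in L we would need 2p+1 = 2(p+k)+1, which forces k = 0. But k ≥ 1, so xy^2z ∉ L.
This is a contradiction; hence L is not regular.

0^{p+k} 1^{2p+1}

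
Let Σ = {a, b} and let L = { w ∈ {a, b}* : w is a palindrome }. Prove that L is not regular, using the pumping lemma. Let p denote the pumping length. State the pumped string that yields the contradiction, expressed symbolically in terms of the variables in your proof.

a^{p+k} b a^p

Assume L is regular. Let p be the pumping length given by the pumping lemma.
Take w = a^p b a^p, a palindrome of length 2p+1 ≥ p.
Write w = xyz as guaranteed by the lemma, with |xy| ≤ p and y is nonempty.
Because |xy| ≤ p and w begins with p copies of a, we have y = a^k with 1 ≤ k ≤ p.
Pump with i = 2: xy^2z = a^{p+k} b a^p. Its reverse is a^p b a^{p+k}, which differs from xy^2z since k ≥ 1. So xy^2z is not a palindrome and xy^2z ∉ L.
This is a contradiction; hence L is not regular.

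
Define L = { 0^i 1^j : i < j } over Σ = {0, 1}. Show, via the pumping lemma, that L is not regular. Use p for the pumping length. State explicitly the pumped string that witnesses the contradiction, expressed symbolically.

Assume L is regular; let p be its pumping constant.
Choose w = 0^p 1^{p+1} ∈ L, with |w| = 2p+1 ≥ p.
The pumping lemma gives a decomposition w = xyz where |xy| ≤ p and y is nonempty.
Because |xy| ≤ p and w begins with p copies of 0, we have y = 0^k with 1 ≤ k ≤ p.
Consider xy^2z = 0^{p+k} 1^{p+1}. Since k ≥ 1, the 0-count p+k is at least p+1, so i < j fails; thus xy^2z ∉ L.
Contradiction. Therefore L is not regular.

0^{p+k} 1^{p+1}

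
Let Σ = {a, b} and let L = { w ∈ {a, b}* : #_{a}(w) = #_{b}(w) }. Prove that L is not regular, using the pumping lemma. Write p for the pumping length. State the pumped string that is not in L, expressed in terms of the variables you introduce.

a^{p+k} b^p

Assume L is regular. Let p be the pumping length given by the pumping lemma.
Choose w = a^p b^p ∈ L with |w| = 2p ≥ p.
By the pumping lemma, w = xyz with |xy| ≤ p and |y| > 0.
The first p characters of w are a's, so xy (and hence y) consists only of a's. Write y = a^k, 1 ≤ k ≤ p.
Pump with i = 2: xy^2z = a^{p+k} b^p has p+k occurrences of a but only p of b. Since k ≥ 1 the counts differ, so xy^2z ∉ L.
Contradiction. Therefore L is not regular.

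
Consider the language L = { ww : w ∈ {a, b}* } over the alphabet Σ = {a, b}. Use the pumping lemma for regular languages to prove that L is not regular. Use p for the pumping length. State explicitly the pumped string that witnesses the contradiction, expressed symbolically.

a^{p+k} b^p a^p b^p

Assume L is regular. Let p be the pumping length given by the pumping lemma.
Take w = a^p b^p a^p b^p = uu where u = a^pb^p; then w ∈ L and |w| = 4p ≥ p.
By the pumping lemma, w = xyz with |xy| ≤ p and y is nonempty.
The first p characters of w are a's, so xy (and hence y) consists only of a's. Write y = a^k, 1 ≤ k ≤ p.
Pump with i = 2: xy^2z = a^{p+k} b^p a^p b^p, of length 4p+k. Suppose this equals vv. The string starts with a and ends with b, so v does too; thus the boundary between the two copies of v is a b→a transition. There is exactly one such transition, at position 2p+k, so |v| = 2p+k and |vv| = 4p+2k ≠ 4p+k since k ≥ 1. So xy^2z ∉ L.
Contradiction. Therefore L is not regular.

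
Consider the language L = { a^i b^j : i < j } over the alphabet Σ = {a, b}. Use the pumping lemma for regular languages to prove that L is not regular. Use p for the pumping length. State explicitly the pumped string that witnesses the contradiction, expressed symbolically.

a^{p+k} b^{p+1}

Assume L is regular. Let p be the pumping length given by the pumping lemma.
Choose w = a^p b^{p+1} ∈ L, with |w| = 2p+1 ≥ p.
By the pumping lemma, w = xyz with |xy| ≤ p and |y| > 0.
Since the first p symbols of w are all a's and |xy| ≤ p, y lies entirely in the leading a-block: y = a^k for some k with 1 ≤ k ≤ p.
Consider xy^2z = a^{p+k} b^{p+1}. Since k ≥ 1, the a-count p+k is at least p+1, so i < j fails; thus xy^2z ∉ L.
This is a contradiction; hence L is not regular.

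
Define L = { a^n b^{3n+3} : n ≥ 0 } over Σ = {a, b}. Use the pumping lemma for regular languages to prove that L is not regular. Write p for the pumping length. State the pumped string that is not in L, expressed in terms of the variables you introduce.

Assume L is regular. Let p be the pumping length given by the pumping lemma.
Take w = a^p b^{3p+3}. Then w ∈ L and |w| = 4p+3 ≥ p.
By the pumping lemma, w = xyz with |xy| ≤ p and |y| > 0.
The first p characters of w are a's, so xy (and hence y) consists only of a's. Write y = a^k, 1 ≤ k ≤ p.
Pump with i = 2: xy^2z = a^{p+k} b^{3p+3}. For this to lie in L we would need 3p+3 = 3(p+k)+3, which forces k = 0. But k ≥ 1, so xy^2z ∉ L.
This contradicts the pumping lemma, so L is not regular.

a^{p+k} b^{3p+3}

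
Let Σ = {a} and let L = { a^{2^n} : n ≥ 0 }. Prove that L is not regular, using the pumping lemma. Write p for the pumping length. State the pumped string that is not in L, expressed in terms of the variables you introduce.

a^{2^p+k}

Suppose for contradiction that L is regular, and let p be the pumping length.
Take w = a^{2^p} ∈ L with |w| = 2^p ≥ p.
The pumping lemma gives a decomposition w = xyz where |xy| ≤ p and |y| > 0.
Then y = a^k for some k with 1 ≤ k ≤ p.
Pump with i = 2: xy^2z = a^{2^p+k}. Since 1 ≤ k ≤ p < 2^p, we have 2^p < 2^p+k < 2^{p+1}, so 2^p+k is not a power of 2. So xy^2z ∉ L.
This contradicts the pumping lemma, so L is not regular.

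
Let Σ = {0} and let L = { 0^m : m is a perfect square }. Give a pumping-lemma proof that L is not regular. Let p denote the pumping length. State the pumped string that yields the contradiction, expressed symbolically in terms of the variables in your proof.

Suppose for contradiction that L is regular, and let p be the pumping length.
Take w = 0^{p²} ∈ L with |w| = p² ≥ p.
By the pumping lemma, w = xyz with |xy| ≤ p and |y| > 0.
Then y = 0^k for some k with 1 ≤ k ≤ p.
Pump with i = 2: xy^2z = 0^{p²+k}. Since 1 ≤ k ≤ p, p² < p²+k ≤ p²+p < (p+1)², so p²+k lies strictly between consecutive squares and is not a perfect square. So xy^2z ∉ L.
This contradicts the pumping lemma, so L is not regular.

0^{p²+k}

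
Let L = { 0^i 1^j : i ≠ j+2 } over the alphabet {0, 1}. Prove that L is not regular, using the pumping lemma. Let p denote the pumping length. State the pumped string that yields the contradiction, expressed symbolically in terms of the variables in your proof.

Toward a contradiction, assume L is regular with pumping length p.
Choose w = 0^p 1^{p+p!-2}. Since p ≠ (p+p!-2)+2 = p+p!, w ∈ L; and |w| ≥ p.
By the pumping lemma, w = xyz with |xy| ≤ p and y is nonempty.
Because |xy| ≤ p and w begins with p copies of 0, we have y = 0^k with 1 ≤ k ≤ p.
Since 1 ≤ k ≤ p, k divides p!; set t = 1 + p!/k. Then xy^t z has p + (p!/k)·k = p + p! copies of 0. Now the 0-count is p+p! and (1-count)+2 = (p+p!-2)+2 = p+p!, so i ≠ j+2 fails. So xy^t z = 0^{p+p!} 1^{p+p!-2} ∉ L.
Contradiction. Therefore L is not regular.

0^{p+p!} 1^{p+p!-2}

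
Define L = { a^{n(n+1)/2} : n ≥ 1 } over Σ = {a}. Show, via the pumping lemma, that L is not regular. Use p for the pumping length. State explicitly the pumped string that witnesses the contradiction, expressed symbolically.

Suppose for contradiction that L is regular, and let p be the pumping length.
Take w = a^{p(p+1)/2} ∈ L with |w| = p(p+1)/2 ≥ p.
Write w = xyz as guaranteed by the lemma, with |xy| ≤ p and |y| > 0.
Then y = a^k for some k with 1 ≤ k ≤ p.
Pump with i = 2: xy^2z = a^{p(p+1)/2+k}. Since 1 ≤ k ≤ p, p(p+1)/2 < p(p+1)/2+k ≤ p(p+1)/2+p < (p+1)(p+2)/2, so p(p+1)/2+k is strictly between consecutive triangular numbers. So xy^2z ∉ L.
Contradiction. Therefore L is not regular.

a^{p(p+1)/2+k}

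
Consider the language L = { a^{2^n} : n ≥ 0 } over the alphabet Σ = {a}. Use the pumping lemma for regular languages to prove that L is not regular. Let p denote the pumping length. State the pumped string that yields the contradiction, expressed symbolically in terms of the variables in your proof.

a^{2^p+k}

Assume L is regular. Let p be the pumping length given by the pumping lemma.
Take w = a^{2^p} ∈ L with |w| = 2^p ≥ p.
By the pumping lemma, w = xyz with |xy| ≤ p and |y| > 0.
Then y = a^k for some k with 1 ≤ k ≤ p.
Pump with i = 2: xy^2z = a^{2^p+k}. Since 1 ≤ k ≤ p < 2^p, we have 2^p < 2^p+k < 2^{p+1}, so 2^p+k is not a power of 2. So xy^2z ∉ L.
Contradiction. Therefore L is not regular.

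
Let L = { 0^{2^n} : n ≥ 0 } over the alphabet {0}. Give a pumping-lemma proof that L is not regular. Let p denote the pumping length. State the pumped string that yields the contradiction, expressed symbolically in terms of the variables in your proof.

Suppose for contradiction that L is regular, and let p be the pumping length.
Take w = 0^{2^p} ∈ L with |w| = 2^p ≥ p.
The pumping lemma gives a decomposition w = xyz where |xy| ≤ p and |y| > 0.
Then y = 0^k for some k with 1 ≤ k ≤ p.
Pump with i = 2: xy^2z = 0^{2^p+k}. Since 1 ≤ k ≤ p < 2^p, we have 2^p < 2^p+k < 2^{p+1}, so 2^p+k is not a power of 2. So xy^2z ∉ L.
This is a contradiction; hence L is not regular.

0^{2^p+k}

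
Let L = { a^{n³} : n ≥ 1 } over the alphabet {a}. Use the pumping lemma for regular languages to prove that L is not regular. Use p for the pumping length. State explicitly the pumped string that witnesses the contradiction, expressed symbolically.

Assume L is regular; let p be its pumping constant.
Take w = a^{p³} ∈ L with |w| = p³ ≥ p.
The pumping lemma gives a decomposition w = xyz where |xy| ≤ p and |y| > 0.
Then y = a^k for some k with 1 ≤ k ≤ p.
Pump with i = 2: xy^2z = a^{p³+k}. Since 1 ≤ k ≤ p, p³ < p³+k ≤ p³+p < p³+3p²+3p+1 = (p+1)³, so p³+k is not a perfect cube. So xy^2z ∉ L.
Contradiction. Therefore L is not regular.

a^{p³+k}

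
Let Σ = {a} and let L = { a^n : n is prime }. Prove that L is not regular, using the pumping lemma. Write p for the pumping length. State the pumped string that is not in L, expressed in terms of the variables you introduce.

a^{q(1+k)}

Suppose for contradiction that L is regular, and let p be the pumping length.
Let q be a prime with q ≥ p+2 (infinitely many primes exist), and take w = a^q ∈ L with |w| = q ≥ p.
Write w = xyz as guaranteed by the lemma, with |xy| ≤ p and y is nonempty.
Then y = a^k for some k with 1 ≤ k ≤ p.
Since 1 ≤ k ≤ p, |xz| = q-k. Pump with i = q+1: |xy^{q+1}z| = (q-k)+(q+1)k = q+qk = q(1+k), which is composite (both factors ≥ 2). So xy^{q+1}z = a^{q(1+k)} ∉ L.
This contradicts the pumping lemma, so L is not regular.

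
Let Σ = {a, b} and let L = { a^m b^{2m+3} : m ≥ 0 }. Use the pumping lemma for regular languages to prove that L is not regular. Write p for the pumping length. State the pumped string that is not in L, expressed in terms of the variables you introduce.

Assume L is regular; let p be its pumping constant.
Let w = a^p b^{2p+3} ∈ L; note |w| = 3p+3 ≥ p.
The pumping lemma gives a decomposition w = xyz where |xy| ≤ p and y is nonempty.
Because |xy| ≤ p and w begins with p copies of a, we have y = a^k with 1 ≤ k ≤ p.
Pump with i = 2: xy^2z = a^{p+k} b^{2p+3}. For this to lie in L we would need 2p+3 = 2(p+k)+3, which forces k = 0. But k ≥ 1, so xy^2z ∉ L.
Contradiction. Therefore L is not regular.

a^{p+k} b^{2p+3}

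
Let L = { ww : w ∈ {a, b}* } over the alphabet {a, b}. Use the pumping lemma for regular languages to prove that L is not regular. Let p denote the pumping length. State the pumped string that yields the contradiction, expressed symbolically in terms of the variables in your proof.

Assume L is regular; let p be its pumping constant.
Take w = a^p b^p a^p b^p = uu where u = a^pb^p; then w ∈ L and |w| = 4p ≥ p.
The pumping lemma gives a decomposition w = xyz where |xy| ≤ p and |y| ≥ 1.
The first p characters of w are a's, so xy (and hence y) consists only of a's. Write y = a^k, 1 ≤ k ≤ p.
Pump with i = 2: xy^2z = a^{p+k} b^p a^p b^p, of length 4p+k. Suppose this equals vv. The string starts with a and ends with b, so v does too; thus the boundary between the two copies of v is a b→a transition. There is exactly one such transition, at position 2p+k, so |v| = 2p+k and |vv| = 4p+2k ≠ 4p+k since k ≥ 1. So xy^2z ∉ L.
This is a contradiction; hence L is not regular.

a^{p+k} b^p a^p b^p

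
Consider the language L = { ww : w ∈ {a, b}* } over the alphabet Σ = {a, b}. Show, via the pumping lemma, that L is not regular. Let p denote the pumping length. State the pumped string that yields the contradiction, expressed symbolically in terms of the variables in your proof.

Suppose for contradiction that L is regular, and let p be the pumping length.
Take w = a^p b^p a^p b^p = uu where u = a^pb^p; then w ∈ L and |w| = 4p ≥ p.
By the pumping lemma, w = xyz with |xy| ≤ p and |y| ≥ 1.
Because |xy| ≤ p and w begins with p copies of a, we have y = a^k with 1 ≤ k ≤ p.
Pump with i = 2: xy^2z = a^{p+k} b^p a^p b^p, of length 4p+k. Suppose this equals vv. The string starts with a and ends with b, so v does too; thus the boundary between the two copies of v is a b→a transition. There is exactly one such transition, at position 2p+k, so |v| = 2p+k and |vv| = 4p+2k ≠ 4p+k since k ≥ 1. So xy^2z ∉ L.
Contradiction. Therefore L is not regular.

a^{p+k} b^p a^p b^p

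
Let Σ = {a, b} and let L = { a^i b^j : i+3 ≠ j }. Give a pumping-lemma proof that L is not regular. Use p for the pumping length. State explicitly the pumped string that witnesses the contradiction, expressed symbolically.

Assume L is regular; let p be its pumping constant.
Choose w = a^p b^{p+p!+3}. Since p ≠ (p+p!+3)-3 = p+p!, w ∈ L; and |w| ≥ p.
The pumping lemma gives a decomposition w = xyz where |xy| ≤ p and |y| ≥ 1.
Because |xy| ≤ p and w begins with p copies of a, we have y = a^k with 1 ≤ k ≤ p.
Since 1 ≤ k ≤ p, k divides p!; set t = 1 + p!/k. Then xy^t z has p + (p!/k)·k = p + p! copies of a. Now the a-count is p+p! and (b-count)-3 = (p+p!+3)-3 = p+p!, so i+3 ≠ j fails. So xy^t z = a^{p+p!} b^{p+p!+3} ∉ L.
This is a contradiction; hence L is not regular.

a^{p+p!} b^{p+p!+3}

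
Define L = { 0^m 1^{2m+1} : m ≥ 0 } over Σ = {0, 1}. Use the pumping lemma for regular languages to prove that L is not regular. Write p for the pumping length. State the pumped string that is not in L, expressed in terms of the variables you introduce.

0^{p+k} 1^{2p+1}

Suppose for contradiction that L is regular, and let p be the pumping length.
Take w = 0^p 1^{2p+1}. Then w ∈ L and |w| = 3p+1 ≥ p.
By the pumping lemma, w = xyz with |xy| ≤ p and y is nonempty.
Since the first p symbols of w are all 0's and |xy| ≤ p, y lies entirely in the leading 0-block: y = 0^k for some k with 1 ≤ k ≤ p.
Pump with i = 2: xy^2z = 0^{p+k} 1^{2p+1}. For this to lie in L we would need 2p+1 = 2(p+k)+1, which forces k = 0. But k ≥ 1, so xy^2z ∉ L.
This contradicts the pumping lemma, so L is not regular.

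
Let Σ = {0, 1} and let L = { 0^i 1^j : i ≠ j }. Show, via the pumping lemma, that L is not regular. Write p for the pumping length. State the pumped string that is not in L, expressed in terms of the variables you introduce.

Assume L is regular. Let p be the pumping length given by the pumping lemma.
Choose w = 0^p 1^{p+p!}. Since p ≠ p+p!, w ∈ L; and |w| ≥ p.
The pumping lemma gives a decomposition w = xyz where |xy| ≤ p and |y| > 0.
The first p characters of w are 0's, so xy (and hence y) consists only of 0's. Write y = 0^k, 1 ≤ k ≤ p.
Since 1 ≤ k ≤ p, k divides p!; set t = 1 + p!/k. Then xy^t z has p + (p!/k)·k = p + p! copies of 0. Now the 0-count equals the 1-count, so i ≠ j fails. So xy^t z = 0^{p+p!} 1^{p+p!} ∉ L.
This contradicts the pumping lemma, so L is not regular.

0^{p+p!} 1^{p+p!}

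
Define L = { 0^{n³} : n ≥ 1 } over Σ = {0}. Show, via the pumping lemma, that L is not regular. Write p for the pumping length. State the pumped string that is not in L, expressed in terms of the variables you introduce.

0^{p³+k}

Assume L is regular. Let p be the pumping length given by the pumping lemma.
Take w = 0^{p³} ∈ L with |w| = p³ ≥ p.
The pumping lemma gives a decomposition w = xyz where |xy| ≤ p and |y| > 0.
Then y = 0^k for some k with 1 ≤ k ≤ p.
Pump with i = 2: xy^2z = 0^{p³+k}. Since 1 ≤ k ≤ p, p³ < p³+k ≤ p³+p < p³+3p²+3p+1 = (p+1)³, so p³+k is not a perfect cube. So xy^2z ∉ L.
This contradicts the pumping lemma, so L is not regular.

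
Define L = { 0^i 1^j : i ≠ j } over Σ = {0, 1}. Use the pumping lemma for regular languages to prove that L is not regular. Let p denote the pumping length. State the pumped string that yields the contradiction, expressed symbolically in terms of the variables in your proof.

0^{p+p!} 1^{p+p!}

Toward a contradiction, assume L is regular with pumping length p.
Choose w = 0^p 1^{p+p!}. Since p ≠ p+p!, w ∈ L; and |w| ≥ p.
Write w = xyz as guaranteed by the lemma, with |xy| ≤ p and |y| > 0.
Since the first p symbols of w are all 0's and |xy| ≤ p, y lies entirely in the leading 0-block: y = 0^k for some k with 1 ≤ k ≤ p.
Since 1 ≤ k ≤ p, k divides p!; set t = 1 + p!/k. Then xy^t z has p + (p!/k)·k = p + p! copies of 0. Now the 0-count equals the 1-count, so i ≠ j fails. So xy^t z = 0^{p+p!} 1^{p+p!} ∉ L.
This contradicts the pumping lemma, so L is not regular.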